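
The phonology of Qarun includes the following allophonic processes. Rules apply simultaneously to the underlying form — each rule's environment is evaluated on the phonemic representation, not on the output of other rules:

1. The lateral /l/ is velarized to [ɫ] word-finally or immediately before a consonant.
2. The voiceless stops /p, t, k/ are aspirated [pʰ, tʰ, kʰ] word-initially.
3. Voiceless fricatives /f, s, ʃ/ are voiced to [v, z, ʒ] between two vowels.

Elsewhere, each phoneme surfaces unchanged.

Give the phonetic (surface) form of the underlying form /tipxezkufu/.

[tʰipxezkuvu]

/t/ (word-initial) occurs word-initially → [tʰ] by rule 2.
/i/ (between /t/ and /p/): no rule targets it → [i].
/p/ (between /i/ and /x/) fails the environment for rule 2, so it stays [p].
/x/ — not in any rule's target class → [x].
/e/ — not in any rule's target class → [e].
/z/ stays [z].
/k/ (between /z/ and /u/) is in the target of rule 2 but the environment (word-initially) is not met → [k].
/u/ stays [u].
/f/ meets the environment for rule 3 (between two vowels) → [v].
/u/ (word-final): no rule targets it → [u].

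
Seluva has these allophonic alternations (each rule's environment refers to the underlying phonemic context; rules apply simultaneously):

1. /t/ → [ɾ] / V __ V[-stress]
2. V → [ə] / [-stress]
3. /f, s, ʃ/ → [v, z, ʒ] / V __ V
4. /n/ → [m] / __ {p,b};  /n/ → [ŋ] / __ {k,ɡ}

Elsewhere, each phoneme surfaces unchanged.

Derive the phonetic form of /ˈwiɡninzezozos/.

[ˈwiɡnənzəzəzəs]

/w/ — not in any rule's target class → [w].
/i/ (between /w/ and /ɡ/) fails the environment for rule 2, so it stays [i].
/ɡ/ (between /i/ and /n/): no rule targets it → [ɡ].
/n/ (between /ɡ/ and /i/) is in the target of rule 4 but the environment (before a labial or velar stop) is not met → [n].
/i/ meets the environment for rule 2 (in an unstressed syllable) → [ə].
/n/ (between /i/ and /z/): rule 4 targets it, but not before a labial or velar stop → unchanged [n].
/z/ (between /n/ and /e/): no rule targets it → [z].
Rule 2 applies to /e/ (between /z/ and /z/: in an unstressed syllable) → [ə].
/z/ stays [z].
/o/ (between /z/ and /z/) occurs in an unstressed syllable → [ə] by rule 2.
/z/ — not in any rule's target class → [z].
/o/ — between /z/ and /s/, in an unstressed syllable — surfaces as [ə] (rule 2).
/s/ (word-final) is in the target of rule 3 but the environment (between two vowels) is not met → [s].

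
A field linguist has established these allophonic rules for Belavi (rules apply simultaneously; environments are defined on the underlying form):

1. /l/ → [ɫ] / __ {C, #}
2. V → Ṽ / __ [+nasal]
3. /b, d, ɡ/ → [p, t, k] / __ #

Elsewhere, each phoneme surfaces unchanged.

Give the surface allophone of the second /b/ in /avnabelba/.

/b/ (between /l/ and /a/) is in the target of rule 3 but the environment (word-finally) is not met → [b].

[b]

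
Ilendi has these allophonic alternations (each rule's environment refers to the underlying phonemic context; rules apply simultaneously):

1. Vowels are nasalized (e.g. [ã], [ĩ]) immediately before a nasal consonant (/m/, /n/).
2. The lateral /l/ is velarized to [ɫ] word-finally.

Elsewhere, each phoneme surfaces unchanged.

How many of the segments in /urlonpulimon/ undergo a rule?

Segments that undergo a rule: /o/ → [õ] (rule 1); /i/ → [ĩ] (rule 1); /o/ → [õ] (rule 1).
All other segments surface unchanged.

3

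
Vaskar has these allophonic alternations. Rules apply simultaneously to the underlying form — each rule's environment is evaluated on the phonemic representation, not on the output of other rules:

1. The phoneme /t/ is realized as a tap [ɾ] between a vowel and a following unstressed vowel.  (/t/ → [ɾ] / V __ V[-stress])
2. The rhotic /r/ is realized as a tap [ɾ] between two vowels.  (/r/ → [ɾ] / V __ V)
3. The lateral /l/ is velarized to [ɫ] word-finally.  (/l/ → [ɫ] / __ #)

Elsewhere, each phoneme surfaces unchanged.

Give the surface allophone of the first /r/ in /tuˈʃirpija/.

/r/ (between /i/ and /p/) fails the environment for rule 2, so it stays [r].

[r]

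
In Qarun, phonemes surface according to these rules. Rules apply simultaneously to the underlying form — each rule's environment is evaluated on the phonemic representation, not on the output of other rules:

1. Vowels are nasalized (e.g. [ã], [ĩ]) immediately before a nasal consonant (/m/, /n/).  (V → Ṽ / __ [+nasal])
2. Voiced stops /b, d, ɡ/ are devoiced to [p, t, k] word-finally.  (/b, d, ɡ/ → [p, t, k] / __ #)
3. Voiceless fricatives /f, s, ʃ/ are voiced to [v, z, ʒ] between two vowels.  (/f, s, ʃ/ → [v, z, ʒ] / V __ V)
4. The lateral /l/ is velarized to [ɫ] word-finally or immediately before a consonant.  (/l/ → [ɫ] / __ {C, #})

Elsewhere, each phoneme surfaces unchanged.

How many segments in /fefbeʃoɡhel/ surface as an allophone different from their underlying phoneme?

Segments that undergo a rule: /ʃ/ → [ʒ] (rule 3); /l/ → [ɫ] (rule 4).
All other segments surface unchanged.

2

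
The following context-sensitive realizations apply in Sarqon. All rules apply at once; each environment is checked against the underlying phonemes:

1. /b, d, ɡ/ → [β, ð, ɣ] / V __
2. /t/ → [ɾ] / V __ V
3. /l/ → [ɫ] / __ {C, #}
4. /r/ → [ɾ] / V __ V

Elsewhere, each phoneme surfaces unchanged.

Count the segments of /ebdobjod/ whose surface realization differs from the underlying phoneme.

3

Segments that undergo a rule: /b/ → [β] (rule 1); /b/ → [β] (rule 1); /d/ → [ð] (rule 1).
All other segments surface unchanged.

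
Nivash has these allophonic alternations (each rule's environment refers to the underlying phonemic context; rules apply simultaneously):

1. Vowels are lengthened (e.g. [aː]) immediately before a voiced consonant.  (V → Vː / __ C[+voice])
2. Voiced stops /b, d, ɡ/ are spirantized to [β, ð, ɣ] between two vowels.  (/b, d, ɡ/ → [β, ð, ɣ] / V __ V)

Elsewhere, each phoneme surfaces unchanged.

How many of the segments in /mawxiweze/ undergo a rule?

3

Segments that undergo a rule: /a/ → [aː] (rule 1); /i/ → [iː] (rule 1); /e/ → [eː] (rule 1).
All other segments surface unchanged.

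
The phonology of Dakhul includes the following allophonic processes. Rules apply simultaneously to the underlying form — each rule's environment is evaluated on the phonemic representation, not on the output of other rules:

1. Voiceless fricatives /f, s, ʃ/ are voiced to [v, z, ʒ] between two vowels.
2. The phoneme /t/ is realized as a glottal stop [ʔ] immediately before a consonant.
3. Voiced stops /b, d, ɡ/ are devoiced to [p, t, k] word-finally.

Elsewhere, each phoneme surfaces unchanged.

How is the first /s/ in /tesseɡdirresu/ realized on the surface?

[s]

/s/ (between /e/ and /s/): rule 1 targets it, but not between two vowels → unchanged [s].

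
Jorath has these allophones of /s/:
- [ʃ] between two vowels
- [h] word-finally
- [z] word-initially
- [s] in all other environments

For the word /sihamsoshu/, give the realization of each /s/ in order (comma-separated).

Occurrence 1 (position 1): word-initially → [z].
Occurrence 2 (position 6): no conditioning environment matches → elsewhere allophone [s].
Occurrence 3 (position 8): no conditioning environment matches → elsewhere allophone [s].

[z], [s], [s]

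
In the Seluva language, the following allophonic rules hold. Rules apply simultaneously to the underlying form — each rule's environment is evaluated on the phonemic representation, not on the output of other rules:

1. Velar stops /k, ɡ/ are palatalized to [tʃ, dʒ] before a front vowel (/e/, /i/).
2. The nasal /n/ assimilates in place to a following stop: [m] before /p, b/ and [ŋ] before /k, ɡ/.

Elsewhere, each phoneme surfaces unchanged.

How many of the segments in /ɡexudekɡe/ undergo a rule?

2

Segments that undergo a rule: /ɡ/ → [dʒ] (rule 1); /ɡ/ → [dʒ] (rule 1).
All other segments surface unchanged.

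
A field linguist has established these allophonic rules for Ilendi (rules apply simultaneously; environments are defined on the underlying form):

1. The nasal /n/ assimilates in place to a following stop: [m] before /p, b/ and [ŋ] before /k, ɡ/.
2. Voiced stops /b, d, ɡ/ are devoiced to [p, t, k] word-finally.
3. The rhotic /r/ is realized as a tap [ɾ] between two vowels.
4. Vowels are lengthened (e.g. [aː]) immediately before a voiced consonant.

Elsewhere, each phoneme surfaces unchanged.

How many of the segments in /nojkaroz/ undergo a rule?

4

Segments that undergo a rule: /o/ → [oː] (rule 4); /a/ → [aː] (rule 4); /r/ → [ɾ] (rule 3); /o/ → [oː] (rule 4).
All other segments surface unchanged.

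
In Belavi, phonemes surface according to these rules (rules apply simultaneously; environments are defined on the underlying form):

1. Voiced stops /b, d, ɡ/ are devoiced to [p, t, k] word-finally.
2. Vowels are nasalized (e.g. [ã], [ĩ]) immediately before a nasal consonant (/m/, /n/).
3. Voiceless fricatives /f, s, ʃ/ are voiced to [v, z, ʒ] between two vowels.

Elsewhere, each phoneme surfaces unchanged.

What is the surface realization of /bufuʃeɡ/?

/b/ (word-initial): rule 1 targets it, but not word-finally → unchanged [b].
/u/ (between /b/ and /f/) is in the target of rule 2 but the environment (before a nasal consonant) is not met → [u].
/f/ (between /u/ and /u/) occurs between two vowels → [v] by rule 3.
/u/ (between /f/ and /ʃ/) fails the environment for rule 2, so it stays [u].
/ʃ/ (between /u/ and /e/): between two vowels, so rule 3 applies → [ʒ].
/e/ (between /ʃ/ and /ɡ/): rule 2 targets it, but not before a nasal consonant → unchanged [e].
/ɡ/ — word-final, word-finally — surfaces as [k] (rule 1).

[buvuʒek]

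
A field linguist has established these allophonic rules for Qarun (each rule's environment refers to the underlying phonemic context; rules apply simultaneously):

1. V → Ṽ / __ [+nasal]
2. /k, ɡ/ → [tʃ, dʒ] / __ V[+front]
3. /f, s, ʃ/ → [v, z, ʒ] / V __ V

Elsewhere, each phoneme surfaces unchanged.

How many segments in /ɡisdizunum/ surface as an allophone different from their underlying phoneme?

3

Segments that undergo a rule: /ɡ/ → [dʒ] (rule 2); /u/ → [ũ] (rule 1); /u/ → [ũ] (rule 1).
All other segments surface unchanged.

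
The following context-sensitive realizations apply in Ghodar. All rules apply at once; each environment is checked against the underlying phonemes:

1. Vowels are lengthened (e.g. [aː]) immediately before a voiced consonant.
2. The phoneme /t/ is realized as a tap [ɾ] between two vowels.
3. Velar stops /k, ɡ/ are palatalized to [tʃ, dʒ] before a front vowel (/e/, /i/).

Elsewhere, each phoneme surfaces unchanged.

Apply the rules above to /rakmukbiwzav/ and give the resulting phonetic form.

[rakmukbiːwzaːv]

/a/ (between /r/ and /k/) fails the environment for rule 1, so it stays [a].
/k/ (between /a/ and /m/): rule 3 targets it, but not before a front vowel → unchanged [k].
/u/ (between /m/ and /k/) is in the target of rule 1 but the environment (before a voiced consonant) is not met → [u].
/k/ (between /u/ and /b/) is in the target of rule 3 but the environment (before a front vowel) is not met → [k].
/i/ meets the environment for rule 1 (before a voiced consonant) → [iː].
/a/ (between /z/ and /v/): before a voiced consonant, so rule 1 applies → [aː].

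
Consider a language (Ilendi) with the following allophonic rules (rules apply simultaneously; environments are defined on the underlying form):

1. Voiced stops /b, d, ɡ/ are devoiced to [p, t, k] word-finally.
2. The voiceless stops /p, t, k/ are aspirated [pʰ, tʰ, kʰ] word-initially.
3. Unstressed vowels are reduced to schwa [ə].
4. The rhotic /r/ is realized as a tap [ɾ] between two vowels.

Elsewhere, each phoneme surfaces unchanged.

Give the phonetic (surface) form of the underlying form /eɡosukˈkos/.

/e/ — word-initial, in an unstressed syllable — surfaces as [ə] (rule 3).
/ɡ/ (between /e/ and /o/) is in the target of rule 1 but the environment (word-finally) is not met → [ɡ].
/o/ (between /ɡ/ and /s/): in an unstressed syllable, so rule 3 applies → [ə].
/u/ (between /s/ and /k/): in an unstressed syllable, so rule 3 applies → [ə].
/k/ (between /u/ and /k/) is in the target of rule 2 but the environment (word-initially) is not met → [k].
/k/ — between /k/ and /o/; rule 2 does not apply here → [k].
/o/ (between /k/ and /s/) is in the target of rule 3 but the environment (in an unstressed syllable) is not met → [o].

[əɡəsəkˈkos]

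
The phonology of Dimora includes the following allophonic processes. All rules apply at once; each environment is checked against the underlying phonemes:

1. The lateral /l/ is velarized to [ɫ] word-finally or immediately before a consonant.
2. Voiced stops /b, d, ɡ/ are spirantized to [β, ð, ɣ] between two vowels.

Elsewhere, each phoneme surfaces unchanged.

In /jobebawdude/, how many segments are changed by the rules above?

3

Segments that undergo a rule: /b/ → [β] (rule 2); /b/ → [β] (rule 2); /d/ → [ð] (rule 2).
All other segments surface unchanged.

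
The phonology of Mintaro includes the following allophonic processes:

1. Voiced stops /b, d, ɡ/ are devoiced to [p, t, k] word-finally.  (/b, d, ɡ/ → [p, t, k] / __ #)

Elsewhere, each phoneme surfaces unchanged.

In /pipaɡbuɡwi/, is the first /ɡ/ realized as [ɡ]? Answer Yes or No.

Yes

/ɡ/ (between /a/ and /b/) is in the target of rule 1 but the environment (word-finally) is not met → [ɡ].
The actual realization is [ɡ], which matches [ɡ].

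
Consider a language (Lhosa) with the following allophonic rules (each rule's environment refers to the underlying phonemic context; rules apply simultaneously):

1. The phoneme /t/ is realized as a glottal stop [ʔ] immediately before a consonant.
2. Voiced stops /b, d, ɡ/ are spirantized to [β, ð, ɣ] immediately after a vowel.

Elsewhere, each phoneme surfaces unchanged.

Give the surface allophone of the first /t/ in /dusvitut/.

[t]

/t/ (between /i/ and /u/): rule 1 targets it, but not immediately before a consonant → unchanged [t].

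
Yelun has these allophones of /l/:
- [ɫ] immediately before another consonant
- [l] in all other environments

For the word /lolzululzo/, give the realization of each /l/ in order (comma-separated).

[l], [ɫ], [l], [ɫ]

Occurrence 1 (position 1): no conditioning environment matches → elsewhere allophone [l].
Occurrence 2 (position 3): immediately before another consonant → [ɫ].
Occurrence 3 (position 6): no conditioning environment matches → elsewhere allophone [l].
Occurrence 4 (position 8): immediately before another consonant → [ɫ].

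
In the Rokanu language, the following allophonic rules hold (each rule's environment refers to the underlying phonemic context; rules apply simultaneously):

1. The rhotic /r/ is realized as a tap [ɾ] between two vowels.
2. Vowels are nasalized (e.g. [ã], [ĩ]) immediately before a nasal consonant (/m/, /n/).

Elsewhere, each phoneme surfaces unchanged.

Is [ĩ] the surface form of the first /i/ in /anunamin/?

Rule 2 applies to /i/ (between /m/ and /n/: before a nasal consonant) → [ĩ].
The actual realization is [ĩ], which matches [ĩ].

Yes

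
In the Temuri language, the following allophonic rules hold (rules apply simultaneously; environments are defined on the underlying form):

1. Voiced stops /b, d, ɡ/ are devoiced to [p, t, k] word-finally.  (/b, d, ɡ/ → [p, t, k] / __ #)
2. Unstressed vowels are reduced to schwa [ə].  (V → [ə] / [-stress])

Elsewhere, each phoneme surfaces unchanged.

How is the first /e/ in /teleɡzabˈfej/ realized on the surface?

[ə]

/e/ (between /t/ and /l/) occurs in an unstressed syllable → [ə] by rule 2.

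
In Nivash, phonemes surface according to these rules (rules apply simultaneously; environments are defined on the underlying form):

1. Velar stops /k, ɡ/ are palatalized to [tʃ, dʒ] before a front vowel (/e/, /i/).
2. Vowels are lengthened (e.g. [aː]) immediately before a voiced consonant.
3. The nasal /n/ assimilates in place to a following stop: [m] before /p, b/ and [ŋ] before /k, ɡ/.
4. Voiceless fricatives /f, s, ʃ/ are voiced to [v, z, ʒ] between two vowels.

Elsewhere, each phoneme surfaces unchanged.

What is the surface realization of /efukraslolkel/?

/e/ (word-initial) fails the environment for rule 2, so it stays [e].
/f/ (between /e/ and /u/) occurs between two vowels → [v] by rule 4.
/u/ — between /f/ and /k/; rule 2 does not apply here → [u].
/k/ (between /u/ and /r/) is in the target of rule 1 but the environment (before a front vowel) is not met → [k].
/r/ — not in any rule's target class → [r].
/a/ (between /r/ and /s/) is in the target of rule 2 but the environment (before a voiced consonant) is not met → [a].
/s/ (between /a/ and /l/) fails the environment for rule 4, so it stays [s].
/l/ — not in any rule's target class → [l].
/o/ (between /l/ and /l/) occurs before a voiced consonant → [oː] by rule 2.
/l/ — not in any rule's target class → [l].
Rule 1 applies to /k/ (between /l/ and /e/: before a front vowel) → [tʃ].
/e/ (between /k/ and /l/) occurs before a voiced consonant → [eː] by rule 2.
/l/ (word-final) is unaffected → [l].

[evukrasloːltʃeːl]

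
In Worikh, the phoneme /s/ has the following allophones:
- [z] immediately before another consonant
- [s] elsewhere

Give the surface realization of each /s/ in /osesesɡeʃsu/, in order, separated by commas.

[s], [s], [z], [s]

Occurrence 1 (position 2): no conditioning environment matches → elsewhere allophone [s].
Occurrence 2 (position 4): no conditioning environment matches → elsewhere allophone [s].
Occurrence 3 (position 6): immediately before another consonant → [z].
Occurrence 4 (position 10): no conditioning environment matches → elsewhere allophone [s].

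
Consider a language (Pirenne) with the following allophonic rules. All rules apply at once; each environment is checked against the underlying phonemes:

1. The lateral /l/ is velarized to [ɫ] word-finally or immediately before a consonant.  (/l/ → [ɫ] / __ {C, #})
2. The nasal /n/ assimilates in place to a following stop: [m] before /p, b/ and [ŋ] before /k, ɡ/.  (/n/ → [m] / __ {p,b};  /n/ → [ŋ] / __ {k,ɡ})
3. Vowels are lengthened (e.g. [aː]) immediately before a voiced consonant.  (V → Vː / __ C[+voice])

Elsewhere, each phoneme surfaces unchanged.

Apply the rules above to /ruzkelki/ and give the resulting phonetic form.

/u/ (between /r/ and /z/): before a voiced consonant, so rule 3 applies → [uː].
/e/ (between /k/ and /l/) occurs before a voiced consonant → [eː] by rule 3.
Rule 1 applies to /l/ (between /e/ and /k/: word-finally or immediately before a consonant) → [ɫ].
/i/ — word-final; rule 3 does not apply here → [i].

[ruːzkeːɫki]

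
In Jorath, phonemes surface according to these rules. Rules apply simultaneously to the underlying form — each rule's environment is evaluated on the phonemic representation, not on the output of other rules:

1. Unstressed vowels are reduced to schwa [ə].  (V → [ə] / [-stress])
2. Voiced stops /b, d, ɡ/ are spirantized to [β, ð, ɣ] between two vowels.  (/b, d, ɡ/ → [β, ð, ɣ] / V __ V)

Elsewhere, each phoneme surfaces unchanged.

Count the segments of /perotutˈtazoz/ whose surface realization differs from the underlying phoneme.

4

Segments that undergo a rule: /e/ → [ə] (rule 1); /o/ → [ə] (rule 1); /u/ → [ə] (rule 1); /o/ → [ə] (rule 1).
All other segments surface unchanged.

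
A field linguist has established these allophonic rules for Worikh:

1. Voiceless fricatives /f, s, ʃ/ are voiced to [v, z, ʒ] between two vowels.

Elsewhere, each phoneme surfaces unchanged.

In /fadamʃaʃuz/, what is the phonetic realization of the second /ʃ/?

/ʃ/ (between /a/ and /u/): between two vowels, so rule 1 applies → [ʒ].

[ʒ]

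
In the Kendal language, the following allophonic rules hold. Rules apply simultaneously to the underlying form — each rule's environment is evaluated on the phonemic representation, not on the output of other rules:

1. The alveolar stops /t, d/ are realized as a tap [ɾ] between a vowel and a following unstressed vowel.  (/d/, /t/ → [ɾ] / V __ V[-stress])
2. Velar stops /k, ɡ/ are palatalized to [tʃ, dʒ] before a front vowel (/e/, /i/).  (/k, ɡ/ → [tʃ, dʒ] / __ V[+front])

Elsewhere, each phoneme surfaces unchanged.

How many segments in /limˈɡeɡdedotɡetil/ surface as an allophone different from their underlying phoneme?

4

Segments that undergo a rule: /ɡ/ → [dʒ] (rule 2); /d/ → [ɾ] (rule 1); /ɡ/ → [dʒ] (rule 2); /t/ → [ɾ] (rule 1).
All other segments surface unchanged.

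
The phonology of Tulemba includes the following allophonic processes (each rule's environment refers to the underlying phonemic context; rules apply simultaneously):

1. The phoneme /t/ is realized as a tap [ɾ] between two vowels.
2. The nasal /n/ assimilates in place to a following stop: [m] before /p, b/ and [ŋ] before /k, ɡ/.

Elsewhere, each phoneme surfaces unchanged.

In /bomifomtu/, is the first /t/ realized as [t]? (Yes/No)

/t/ (between /m/ and /u/) fails the environment for rule 1, so it stays [t].
The actual realization is [t], which matches [t].

Yes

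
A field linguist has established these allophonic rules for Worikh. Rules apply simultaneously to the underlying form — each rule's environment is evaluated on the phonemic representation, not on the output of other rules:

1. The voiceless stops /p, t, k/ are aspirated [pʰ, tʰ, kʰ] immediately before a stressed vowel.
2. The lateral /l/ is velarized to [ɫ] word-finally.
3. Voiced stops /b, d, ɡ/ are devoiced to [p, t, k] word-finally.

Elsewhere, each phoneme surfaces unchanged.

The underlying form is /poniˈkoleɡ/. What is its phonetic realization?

[poniˈkʰolek]

/p/ (word-initial) is in the target of rule 1 but the environment (immediately before a stressed vowel) is not met → [p].
/o/ (between /p/ and /n/) is unaffected → [o].
/n/ stays [n].
/i/ — not in any rule's target class → [i].
/k/ — between /i/ and /o/, immediately before a stressed vowel — surfaces as [kʰ] (rule 1).
/o/ (between /k/ and /l/): no rule targets it → [o].
/l/ (between /o/ and /e/) fails the environment for rule 2, so it stays [l].
/e/ — not in any rule's target class → [e].
/ɡ/ meets the environment for rule 3 (word-finally) → [k].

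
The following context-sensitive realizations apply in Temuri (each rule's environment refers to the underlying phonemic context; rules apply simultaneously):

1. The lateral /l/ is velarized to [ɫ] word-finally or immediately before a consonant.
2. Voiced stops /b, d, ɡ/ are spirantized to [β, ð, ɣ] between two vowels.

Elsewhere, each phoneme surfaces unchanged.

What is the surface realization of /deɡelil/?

[deɣeliɫ]

/d/ (word-initial) fails the environment for rule 2, so it stays [d].
/e/ (between /d/ and /ɡ/) is unaffected → [e].
/ɡ/ (between /e/ and /e/): between two vowels, so rule 2 applies → [ɣ].
/e/ stays [e].
/l/ — between /e/ and /i/; rule 1 does not apply here → [l].
/i/ (between /l/ and /l/): no rule targets it → [i].
/l/ — word-final, word-finally or immediately before a consonant — surfaces as [ɫ] (rule 1).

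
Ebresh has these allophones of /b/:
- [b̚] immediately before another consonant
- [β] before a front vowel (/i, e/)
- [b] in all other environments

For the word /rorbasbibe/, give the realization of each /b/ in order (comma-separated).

[b], [β], [β]

Occurrence 1 (position 4): no conditioning environment matches → elsewhere allophone [b].
Occurrence 2 (position 7): before a front vowel (/i, e/) → [β].
Occurrence 3 (position 9): before a front vowel (/i, e/) → [β].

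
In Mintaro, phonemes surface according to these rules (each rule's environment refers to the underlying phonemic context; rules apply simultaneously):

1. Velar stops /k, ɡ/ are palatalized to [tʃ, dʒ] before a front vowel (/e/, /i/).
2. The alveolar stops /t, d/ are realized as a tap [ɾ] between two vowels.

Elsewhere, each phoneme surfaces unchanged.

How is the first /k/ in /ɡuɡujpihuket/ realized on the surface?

[tʃ]

/k/ (between /u/ and /e/): before a front vowel, so rule 1 applies → [tʃ].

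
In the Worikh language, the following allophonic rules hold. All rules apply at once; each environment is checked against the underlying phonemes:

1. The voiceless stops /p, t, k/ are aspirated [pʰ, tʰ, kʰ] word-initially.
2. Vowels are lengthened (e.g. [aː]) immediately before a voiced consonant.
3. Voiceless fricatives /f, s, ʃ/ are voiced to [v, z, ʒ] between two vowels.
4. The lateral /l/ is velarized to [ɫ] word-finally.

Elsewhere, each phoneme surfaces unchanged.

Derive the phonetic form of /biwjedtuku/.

[biːwjeːdtuku]

Rule 2 applies to /i/ (between /b/ and /w/: before a voiced consonant) → [iː].
/e/ — between /j/ and /d/, before a voiced consonant — surfaces as [eː] (rule 2).
/t/ (between /d/ and /u/) is in the target of rule 1 but the environment (word-initially) is not met → [t].
/u/ — between /t/ and /k/; rule 2 does not apply here → [u].
/k/ (between /u/ and /u/) fails the environment for rule 1, so it stays [k].
/u/ (word-final) is in the target of rule 2 but the environment (before a voiced consonant) is not met → [u].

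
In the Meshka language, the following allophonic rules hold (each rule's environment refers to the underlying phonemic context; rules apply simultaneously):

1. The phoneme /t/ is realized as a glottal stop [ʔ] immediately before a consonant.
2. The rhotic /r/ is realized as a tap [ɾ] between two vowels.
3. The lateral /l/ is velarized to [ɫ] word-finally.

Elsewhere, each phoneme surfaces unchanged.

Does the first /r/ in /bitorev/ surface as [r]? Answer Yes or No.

No

/r/ (between /o/ and /e/): between two vowels, so rule 2 applies → [ɾ].
The actual realization is [ɾ], not [r].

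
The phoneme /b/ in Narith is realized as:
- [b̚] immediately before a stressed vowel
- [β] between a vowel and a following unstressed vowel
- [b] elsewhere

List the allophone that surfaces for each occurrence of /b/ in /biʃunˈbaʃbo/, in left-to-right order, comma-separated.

[b], [b̚], [b]

Occurrence 1 (position 1): no conditioning environment matches → elsewhere allophone [b].
Occurrence 2 (position 6): immediately before a stressed vowel → [b̚].
Occurrence 3 (position 9): no conditioning environment matches → elsewhere allophone [b].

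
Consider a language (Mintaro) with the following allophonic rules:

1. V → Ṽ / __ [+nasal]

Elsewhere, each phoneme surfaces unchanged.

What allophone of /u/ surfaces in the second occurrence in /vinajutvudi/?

/u/ (between /v/ and /d/) is in the target of rule 1 but the environment (before a nasal consonant) is not met → [u].

[u]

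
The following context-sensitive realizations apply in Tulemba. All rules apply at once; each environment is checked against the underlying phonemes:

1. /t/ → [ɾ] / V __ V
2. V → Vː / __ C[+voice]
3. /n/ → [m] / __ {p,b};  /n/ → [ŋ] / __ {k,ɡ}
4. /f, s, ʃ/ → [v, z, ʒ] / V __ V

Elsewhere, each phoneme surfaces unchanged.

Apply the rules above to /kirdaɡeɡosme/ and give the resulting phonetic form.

[kiːrdaːɡeːɡosme]

/k/ stays [k].
/i/ meets the environment for rule 2 (before a voiced consonant) → [iː].
/r/ stays [r].
/d/ (between /r/ and /a/): no rule targets it → [d].
/a/ meets the environment for rule 2 (before a voiced consonant) → [aː].
/ɡ/ — not in any rule's target class → [ɡ].
/e/ — between /ɡ/ and /ɡ/, before a voiced consonant — surfaces as [eː] (rule 2).
/ɡ/ stays [ɡ].
/o/ (between /ɡ/ and /s/): rule 2 targets it, but not before a voiced consonant → unchanged [o].
/s/ — between /o/ and /m/; rule 4 does not apply here → [s].
/m/ — not in any rule's target class → [m].
/e/ (word-final) fails the environment for rule 2, so it stays [e].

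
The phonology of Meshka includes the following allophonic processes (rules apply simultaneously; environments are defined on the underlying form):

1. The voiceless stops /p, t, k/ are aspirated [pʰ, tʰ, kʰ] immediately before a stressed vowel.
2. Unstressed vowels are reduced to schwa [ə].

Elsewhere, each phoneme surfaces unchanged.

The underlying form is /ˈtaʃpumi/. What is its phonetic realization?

[ˈtʰaʃpəmə]

/t/ (word-initial): immediately before a stressed vowel, so rule 1 applies → [tʰ].
/a/ (between /t/ and /ʃ/) is in the target of rule 2 but the environment (in an unstressed syllable) is not met → [a].
/p/ (between /ʃ/ and /u/): rule 1 targets it, but not immediately before a stressed vowel → unchanged [p].
/u/ — between /p/ and /m/, in an unstressed syllable — surfaces as [ə] (rule 2).
/i/ (word-final) occurs in an unstressed syllable → [ə] by rule 2.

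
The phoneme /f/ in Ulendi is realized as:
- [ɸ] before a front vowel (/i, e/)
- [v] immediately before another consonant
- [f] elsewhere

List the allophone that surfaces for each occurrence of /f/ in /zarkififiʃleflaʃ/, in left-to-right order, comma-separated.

Occurrence 1 (position 6): before a front vowel (/i, e/) → [ɸ].
Occurrence 2 (position 8): before a front vowel (/i, e/) → [ɸ].
Occurrence 3 (position 13): immediately before another consonant → [v].

[ɸ], [ɸ], [v]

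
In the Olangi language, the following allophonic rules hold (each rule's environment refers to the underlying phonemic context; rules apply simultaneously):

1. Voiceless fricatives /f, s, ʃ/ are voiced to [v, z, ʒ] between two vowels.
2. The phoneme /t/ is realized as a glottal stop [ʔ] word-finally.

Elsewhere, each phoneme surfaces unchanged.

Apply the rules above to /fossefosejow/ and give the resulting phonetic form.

/f/ (word-initial) fails the environment for rule 1, so it stays [f].
/o/ (between /f/ and /s/) is unaffected → [o].
/s/ — between /o/ and /s/; rule 1 does not apply here → [s].
/s/ — between /s/ and /e/; rule 1 does not apply here → [s].
/e/ — not in any rule's target class → [e].
/f/ meets the environment for rule 1 (between two vowels) → [v].
/o/ stays [o].
/s/ (between /o/ and /e/) occurs between two vowels → [z] by rule 1.
/e/ (between /s/ and /j/): no rule targets it → [e].
/j/ stays [j].
/o/ (between /j/ and /w/): no rule targets it → [o].
/w/ — not in any rule's target class → [w].

[fossevozejow]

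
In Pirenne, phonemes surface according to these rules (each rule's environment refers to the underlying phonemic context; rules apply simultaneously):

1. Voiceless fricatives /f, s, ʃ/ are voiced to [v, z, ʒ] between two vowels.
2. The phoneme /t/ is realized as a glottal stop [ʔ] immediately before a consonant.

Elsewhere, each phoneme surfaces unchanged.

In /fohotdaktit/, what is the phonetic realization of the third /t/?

[t]

/t/ (word-final) is in the target of rule 2 but the environment (immediately before a consonant) is not met → [t].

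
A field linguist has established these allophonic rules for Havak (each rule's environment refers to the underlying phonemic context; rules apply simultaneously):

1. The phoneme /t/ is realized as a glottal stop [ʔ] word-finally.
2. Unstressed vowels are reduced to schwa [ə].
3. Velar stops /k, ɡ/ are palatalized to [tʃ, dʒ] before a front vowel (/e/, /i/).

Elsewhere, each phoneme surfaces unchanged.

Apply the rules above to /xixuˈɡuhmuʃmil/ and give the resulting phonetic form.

[xəxəˈɡuhməʃməl]

/x/ (word-initial): no rule targets it → [x].
/i/ (between /x/ and /x/): in an unstressed syllable, so rule 2 applies → [ə].
/x/ stays [x].
Rule 2 applies to /u/ (between /x/ and /ɡ/: in an unstressed syllable) → [ə].
/ɡ/ (between /u/ and /u/) is in the target of rule 3 but the environment (before a front vowel) is not met → [ɡ].
/u/ (between /ɡ/ and /h/) is in the target of rule 2 but the environment (in an unstressed syllable) is not met → [u].
/h/ — not in any rule's target class → [h].
/m/ (between /h/ and /u/) is unaffected → [m].
/u/ meets the environment for rule 2 (in an unstressed syllable) → [ə].
/ʃ/ (between /u/ and /m/): no rule targets it → [ʃ].
/m/ stays [m].
/i/ (between /m/ and /l/) occurs in an unstressed syllable → [ə] by rule 2.
/l/ (word-final): no rule targets it → [l].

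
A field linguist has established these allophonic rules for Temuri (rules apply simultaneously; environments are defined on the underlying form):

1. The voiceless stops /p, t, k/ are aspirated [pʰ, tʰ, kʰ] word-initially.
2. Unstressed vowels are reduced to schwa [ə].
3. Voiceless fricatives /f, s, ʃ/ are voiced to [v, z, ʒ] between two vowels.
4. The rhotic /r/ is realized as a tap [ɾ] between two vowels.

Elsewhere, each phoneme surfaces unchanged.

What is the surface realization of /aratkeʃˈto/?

/a/ (word-initial) occurs in an unstressed syllable → [ə] by rule 2.
/r/ (between /a/ and /a/) occurs between two vowels → [ɾ] by rule 4.
Rule 2 applies to /a/ (between /r/ and /t/: in an unstressed syllable) → [ə].
/t/ — between /a/ and /k/; rule 1 does not apply here → [t].
/k/ (between /t/ and /e/) fails the environment for rule 1, so it stays [k].
/e/ — between /k/ and /ʃ/, in an unstressed syllable — surfaces as [ə] (rule 2).
/ʃ/ — between /e/ and /t/; rule 3 does not apply here → [ʃ].
/t/ (between /ʃ/ and /o/) fails the environment for rule 1, so it stays [t].
/o/ (word-final) is in the target of rule 2 but the environment (in an unstressed syllable) is not met → [o].

[əɾətkəʃˈto]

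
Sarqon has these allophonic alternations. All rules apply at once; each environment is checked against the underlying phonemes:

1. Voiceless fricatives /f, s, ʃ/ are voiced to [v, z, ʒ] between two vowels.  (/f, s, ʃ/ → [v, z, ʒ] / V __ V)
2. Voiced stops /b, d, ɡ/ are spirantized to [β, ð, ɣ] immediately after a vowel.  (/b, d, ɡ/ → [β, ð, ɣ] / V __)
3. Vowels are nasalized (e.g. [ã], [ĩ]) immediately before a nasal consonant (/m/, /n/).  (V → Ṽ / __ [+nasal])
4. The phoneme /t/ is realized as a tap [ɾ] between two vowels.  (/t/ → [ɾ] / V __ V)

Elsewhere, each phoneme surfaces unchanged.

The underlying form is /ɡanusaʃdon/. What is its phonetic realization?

[ɡãnuzaʃdõn]

/ɡ/ — word-initial; rule 2 does not apply here → [ɡ].
/a/ — between /ɡ/ and /n/, before a nasal consonant — surfaces as [ã] (rule 3).
/u/ (between /n/ and /s/) fails the environment for rule 3, so it stays [u].
/s/ meets the environment for rule 1 (between two vowels) → [z].
/a/ (between /s/ and /ʃ/) fails the environment for rule 3, so it stays [a].
/ʃ/ (between /a/ and /d/) is in the target of rule 1 but the environment (between two vowels) is not met → [ʃ].
/d/ (between /ʃ/ and /o/) fails the environment for rule 2, so it stays [d].
Rule 3 applies to /o/ (between /d/ and /n/: before a nasal consonant) → [õ].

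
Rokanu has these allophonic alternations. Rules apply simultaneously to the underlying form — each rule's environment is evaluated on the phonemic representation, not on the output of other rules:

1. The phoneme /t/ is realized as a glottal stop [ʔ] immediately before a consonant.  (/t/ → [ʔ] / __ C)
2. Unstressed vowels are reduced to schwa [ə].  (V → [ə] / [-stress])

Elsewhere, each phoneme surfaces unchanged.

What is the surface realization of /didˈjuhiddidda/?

/d/ stays [d].
/i/ — between /d/ and /d/, in an unstressed syllable — surfaces as [ə] (rule 2).
/d/ stays [d].
/j/ (between /d/ and /u/): no rule targets it → [j].
/u/ (between /j/ and /h/) is in the target of rule 2 but the environment (in an unstressed syllable) is not met → [u].
/h/ stays [h].
/i/ — between /h/ and /d/, in an unstressed syllable — surfaces as [ə] (rule 2).
/d/ — not in any rule's target class → [d].
/d/ — not in any rule's target class → [d].
Rule 2 applies to /i/ (between /d/ and /d/: in an unstressed syllable) → [ə].
/d/ — not in any rule's target class → [d].
/d/ — not in any rule's target class → [d].
/a/ — word-final, in an unstressed syllable — surfaces as [ə] (rule 2).

[dədˈjuhəddəddə]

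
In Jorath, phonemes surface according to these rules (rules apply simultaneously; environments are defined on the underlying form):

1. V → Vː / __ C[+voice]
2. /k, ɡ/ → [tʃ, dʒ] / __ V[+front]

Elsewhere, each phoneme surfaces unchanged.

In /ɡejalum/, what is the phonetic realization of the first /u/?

Rule 1 applies to /u/ (between /l/ and /m/: before a voiced consonant) → [uː].

[uː]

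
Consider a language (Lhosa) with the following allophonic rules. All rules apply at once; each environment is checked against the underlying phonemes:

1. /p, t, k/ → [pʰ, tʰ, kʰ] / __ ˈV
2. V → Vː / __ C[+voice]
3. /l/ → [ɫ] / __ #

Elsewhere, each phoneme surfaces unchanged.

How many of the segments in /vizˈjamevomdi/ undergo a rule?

4

Segments that undergo a rule: /i/ → [iː] (rule 2); /a/ → [aː] (rule 2); /e/ → [eː] (rule 2); /o/ → [oː] (rule 2).
All other segments surface unchanged.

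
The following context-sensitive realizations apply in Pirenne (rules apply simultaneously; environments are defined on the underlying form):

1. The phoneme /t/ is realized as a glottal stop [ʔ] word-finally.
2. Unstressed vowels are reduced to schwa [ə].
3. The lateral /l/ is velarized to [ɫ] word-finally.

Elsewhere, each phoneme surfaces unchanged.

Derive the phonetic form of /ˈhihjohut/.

[ˈhihjəhəʔ]

/h/ (word-initial) is unaffected → [h].
/i/ (between /h/ and /h/) is in the target of rule 2 but the environment (in an unstressed syllable) is not met → [i].
/h/ — not in any rule's target class → [h].
/j/ stays [j].
/o/ (between /j/ and /h/): in an unstressed syllable, so rule 2 applies → [ə].
/h/ stays [h].
/u/ (between /h/ and /t/) occurs in an unstressed syllable → [ə] by rule 2.
/t/ (word-final) occurs word-finally → [ʔ] by rule 1.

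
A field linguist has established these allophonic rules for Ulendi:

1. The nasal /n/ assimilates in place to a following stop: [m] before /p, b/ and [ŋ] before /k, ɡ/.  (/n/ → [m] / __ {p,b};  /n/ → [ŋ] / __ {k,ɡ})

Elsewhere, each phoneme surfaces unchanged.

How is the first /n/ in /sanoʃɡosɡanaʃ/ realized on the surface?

/n/ (between /a/ and /o/): rule 1 targets it, but not before a labial or velar stop → unchanged [n].

[n]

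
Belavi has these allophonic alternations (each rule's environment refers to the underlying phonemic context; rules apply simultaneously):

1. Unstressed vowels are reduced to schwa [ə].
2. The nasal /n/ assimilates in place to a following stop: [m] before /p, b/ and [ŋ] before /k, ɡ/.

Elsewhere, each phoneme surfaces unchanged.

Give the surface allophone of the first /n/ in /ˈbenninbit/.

[n]

/n/ (between /e/ and /n/) fails the environment for rule 2, so it stays [n].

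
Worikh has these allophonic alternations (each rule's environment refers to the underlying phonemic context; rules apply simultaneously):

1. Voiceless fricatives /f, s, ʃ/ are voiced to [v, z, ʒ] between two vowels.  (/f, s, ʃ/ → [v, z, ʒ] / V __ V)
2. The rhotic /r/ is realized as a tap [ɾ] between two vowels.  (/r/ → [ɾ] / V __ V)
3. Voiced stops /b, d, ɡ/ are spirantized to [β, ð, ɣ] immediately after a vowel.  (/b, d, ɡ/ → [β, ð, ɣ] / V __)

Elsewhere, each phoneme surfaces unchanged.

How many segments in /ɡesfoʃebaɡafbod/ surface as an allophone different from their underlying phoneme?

4

Segments that undergo a rule: /ʃ/ → [ʒ] (rule 1); /b/ → [β] (rule 3); /ɡ/ → [ɣ] (rule 3); /d/ → [ð] (rule 3).
All other segments surface unchanged.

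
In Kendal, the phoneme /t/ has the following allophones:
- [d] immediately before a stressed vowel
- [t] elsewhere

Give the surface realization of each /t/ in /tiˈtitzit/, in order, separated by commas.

Occurrence 1 (position 1): no conditioning environment matches → elsewhere allophone [t].
Occurrence 2 (position 3): immediately before a stressed vowel → [d].
Occurrence 3 (position 5): no conditioning environment matches → elsewhere allophone [t].
Occurrence 4 (position 8): no conditioning environment matches → elsewhere allophone [t].

[t], [d], [t], [t]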